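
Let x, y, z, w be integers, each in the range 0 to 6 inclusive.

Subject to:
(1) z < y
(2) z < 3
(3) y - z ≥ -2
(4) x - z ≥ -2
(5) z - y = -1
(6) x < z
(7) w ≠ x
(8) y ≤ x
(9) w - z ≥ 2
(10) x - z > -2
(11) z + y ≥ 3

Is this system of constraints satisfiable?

Unsatisfiable

Constraints 1, 6, and 8 give x < z, z < y, y ≤ x. Chaining: x < z < y ≤ x, which forces x < x — impossible.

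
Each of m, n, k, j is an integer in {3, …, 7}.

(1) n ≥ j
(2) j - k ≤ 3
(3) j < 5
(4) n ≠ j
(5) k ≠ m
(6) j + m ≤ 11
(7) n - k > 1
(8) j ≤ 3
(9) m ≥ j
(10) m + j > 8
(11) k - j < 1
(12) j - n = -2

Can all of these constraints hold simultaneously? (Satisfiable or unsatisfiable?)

Try m = 7, n = 5, k = 3, j = 3.
Check constraint 2: j - k = 0; constraint 6: j + m = 10; constraint 7: n - k = 2. The remaining constraints are straightforward to verify.

Satisfiable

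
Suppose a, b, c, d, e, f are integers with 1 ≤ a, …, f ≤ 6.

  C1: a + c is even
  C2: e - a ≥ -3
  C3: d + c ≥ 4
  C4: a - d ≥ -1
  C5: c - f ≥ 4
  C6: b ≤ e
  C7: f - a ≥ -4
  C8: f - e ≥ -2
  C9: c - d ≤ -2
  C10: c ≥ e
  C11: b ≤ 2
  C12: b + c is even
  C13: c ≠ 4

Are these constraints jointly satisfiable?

Constraints 4, 5, 7, and 9 give c − f ≥ 4, f − a ≥ -4, a − d ≥ -1, d − c ≥ 2.
Adding all 4 inequalities: the left sides telescope to 0, and the right sides sum to 4 + (-4) + (-1) + 2 = 1. So 0 ≥ 1, which is false.

Unsatisfiable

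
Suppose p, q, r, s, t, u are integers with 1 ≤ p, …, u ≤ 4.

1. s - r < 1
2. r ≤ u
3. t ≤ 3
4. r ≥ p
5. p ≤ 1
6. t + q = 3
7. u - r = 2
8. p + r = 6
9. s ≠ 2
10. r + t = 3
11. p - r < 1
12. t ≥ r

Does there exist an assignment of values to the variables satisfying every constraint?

From constraint 5: p ≤ 1. From constraints 3 and 12: r ≤ t ≤ 3. Hence p + r ≤ 4. But constraint 8 requires p + r = 6, and 6 > 4. Contradiction.

Unsatisfiable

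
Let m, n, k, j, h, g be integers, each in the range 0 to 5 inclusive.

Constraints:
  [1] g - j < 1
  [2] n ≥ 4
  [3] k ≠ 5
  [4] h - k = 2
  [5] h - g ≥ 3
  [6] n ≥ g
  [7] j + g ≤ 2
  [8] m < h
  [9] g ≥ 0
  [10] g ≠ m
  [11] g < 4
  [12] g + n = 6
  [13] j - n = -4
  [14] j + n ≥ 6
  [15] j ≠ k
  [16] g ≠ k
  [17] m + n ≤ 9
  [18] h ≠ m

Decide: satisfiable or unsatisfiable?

Satisfiable

The assignment m = 2, n = 5, k = 2, j = 1, h = 4, g = 1 works:
  constraint 1 holds since g - j = 0.
  constraint 4 holds since h - k = 2.
The rest check out directly.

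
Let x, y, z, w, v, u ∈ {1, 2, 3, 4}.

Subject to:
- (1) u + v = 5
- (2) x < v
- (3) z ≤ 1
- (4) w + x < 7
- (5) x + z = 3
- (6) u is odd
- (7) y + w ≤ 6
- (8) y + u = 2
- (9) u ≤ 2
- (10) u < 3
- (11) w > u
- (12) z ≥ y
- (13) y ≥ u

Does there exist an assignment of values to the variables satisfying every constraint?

Setting (x, y, z, w, v, u) = (2, 1, 1, 4, 4, 1) satisfies everything: constraint 1: u + v = 5; constraint 4: w + x = 6; constraint 5: x + z = 3, and the others follow.

Satisfiable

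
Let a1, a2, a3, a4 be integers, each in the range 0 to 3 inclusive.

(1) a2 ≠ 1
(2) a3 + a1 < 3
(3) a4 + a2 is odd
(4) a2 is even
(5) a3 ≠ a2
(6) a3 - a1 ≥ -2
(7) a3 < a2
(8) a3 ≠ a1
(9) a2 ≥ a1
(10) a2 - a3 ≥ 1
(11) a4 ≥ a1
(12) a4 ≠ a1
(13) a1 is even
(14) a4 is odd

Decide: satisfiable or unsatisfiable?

Satisfiable

Setting (a1, a2, a3, a4) = (0, 2, 1, 1) satisfies everything: constraint 2: a3 + a1 = 1; constraint 6: a3 - a1 = 1; constraint 10: a2 - a3 = 1, and the others follow.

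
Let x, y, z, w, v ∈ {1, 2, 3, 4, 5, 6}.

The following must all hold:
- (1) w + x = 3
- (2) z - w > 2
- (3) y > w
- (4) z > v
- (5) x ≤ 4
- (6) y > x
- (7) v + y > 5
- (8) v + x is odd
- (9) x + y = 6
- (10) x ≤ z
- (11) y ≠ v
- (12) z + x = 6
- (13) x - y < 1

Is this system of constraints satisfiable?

Satisfiable

Try x = 2, y = 4, z = 4, w = 1, v = 3.
Check constraint 1: w + x = 3; constraint 2: z - w = 3; constraint 7: v + y = 7. The remaining constraints are straightforward to verify.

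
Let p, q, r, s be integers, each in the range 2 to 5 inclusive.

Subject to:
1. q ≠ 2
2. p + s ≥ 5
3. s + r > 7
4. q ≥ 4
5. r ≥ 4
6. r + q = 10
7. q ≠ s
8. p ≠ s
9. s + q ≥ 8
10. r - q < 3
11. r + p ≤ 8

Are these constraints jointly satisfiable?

Try p = 2, q = 5, r = 5, s = 4.
Check constraint 2: p + s = 6; constraint 3: s + r = 9. The remaining constraints are straightforward to verify.

Satisfiable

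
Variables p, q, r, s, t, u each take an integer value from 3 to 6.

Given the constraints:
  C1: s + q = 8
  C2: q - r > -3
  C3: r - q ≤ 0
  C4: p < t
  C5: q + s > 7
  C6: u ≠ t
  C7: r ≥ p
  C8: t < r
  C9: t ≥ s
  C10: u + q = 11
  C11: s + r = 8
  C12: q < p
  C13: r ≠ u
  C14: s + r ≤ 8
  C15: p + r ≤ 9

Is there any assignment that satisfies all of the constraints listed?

Unsatisfiable

Constraints 3, 4, 8, and 12 give t < r, r ≤ q, q < p, p < t. Chaining: t < r ≤ q < p < t, which forces t < t — impossible.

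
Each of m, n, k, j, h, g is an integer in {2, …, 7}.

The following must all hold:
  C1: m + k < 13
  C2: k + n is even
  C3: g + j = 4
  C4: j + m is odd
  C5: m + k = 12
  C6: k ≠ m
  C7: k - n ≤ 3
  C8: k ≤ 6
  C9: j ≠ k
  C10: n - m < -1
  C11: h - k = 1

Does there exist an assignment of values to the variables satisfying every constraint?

Satisfiable

One satisfying assignment is m = 7, n = 3, k = 5, j = 2, h = 6, g = 2.
For the less obvious constraints — constraint 1: m + k = 12; constraint 3: g + j = 4 — and the others hold by inspection.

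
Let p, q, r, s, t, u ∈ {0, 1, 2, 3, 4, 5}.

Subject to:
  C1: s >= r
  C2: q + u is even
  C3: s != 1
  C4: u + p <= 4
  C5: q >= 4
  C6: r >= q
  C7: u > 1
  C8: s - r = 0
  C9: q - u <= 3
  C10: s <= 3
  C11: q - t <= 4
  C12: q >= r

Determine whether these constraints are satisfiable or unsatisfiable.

From constraints 5 and 6: r ≥ q and q ≥ 4, so r ≥ 4. From constraints 1 and 10: r ≤ s and s ≤ 3, so r ≤ 3. But 3 < 4, so no value of r works.

Unsatisfiable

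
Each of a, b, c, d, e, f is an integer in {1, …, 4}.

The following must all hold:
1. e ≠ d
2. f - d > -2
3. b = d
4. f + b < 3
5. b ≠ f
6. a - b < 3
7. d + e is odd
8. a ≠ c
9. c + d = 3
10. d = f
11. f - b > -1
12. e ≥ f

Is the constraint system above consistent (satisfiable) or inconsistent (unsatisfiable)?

Unsatisfiable

From constraints 3 and 10, b = d = f, so b = f. But constraint 5 says b ≠ f. Contradiction.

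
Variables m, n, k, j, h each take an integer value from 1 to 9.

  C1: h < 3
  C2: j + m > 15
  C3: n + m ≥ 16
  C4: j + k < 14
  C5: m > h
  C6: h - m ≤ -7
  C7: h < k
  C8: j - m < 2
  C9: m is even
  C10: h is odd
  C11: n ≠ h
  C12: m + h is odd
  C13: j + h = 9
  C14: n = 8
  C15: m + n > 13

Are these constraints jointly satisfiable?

Satisfiable

The assignment m = 8, n = 8, k = 3, j = 8, h = 1 works:
  constraint 2 holds since j + m = 16.
  constraint 3 holds since n + m = 16.
  constraint 4 holds since j + k = 11.
The rest check out directly.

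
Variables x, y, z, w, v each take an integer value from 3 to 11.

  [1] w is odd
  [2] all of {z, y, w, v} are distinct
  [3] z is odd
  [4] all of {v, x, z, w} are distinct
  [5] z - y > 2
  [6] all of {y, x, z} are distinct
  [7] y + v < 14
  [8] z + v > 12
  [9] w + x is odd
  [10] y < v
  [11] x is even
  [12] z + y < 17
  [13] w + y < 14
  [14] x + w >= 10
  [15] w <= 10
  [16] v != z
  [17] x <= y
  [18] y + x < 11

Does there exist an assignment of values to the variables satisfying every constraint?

Satisfiable

Try x = 4, y = 5, z = 9, w = 7, v = 6.
Check constraint 5: z - y = 4; constraint 7: y + v = 11; constraint 8: z + v = 15. The remaining constraints are straightforward to verify.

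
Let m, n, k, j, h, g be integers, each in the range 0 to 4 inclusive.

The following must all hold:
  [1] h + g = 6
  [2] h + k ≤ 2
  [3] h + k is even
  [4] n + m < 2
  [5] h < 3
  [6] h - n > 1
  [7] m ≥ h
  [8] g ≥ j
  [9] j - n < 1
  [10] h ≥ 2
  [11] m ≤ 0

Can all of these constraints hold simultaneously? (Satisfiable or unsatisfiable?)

Unsatisfiable

From constraints 7 and 10: m ≥ h and h ≥ 2, so m ≥ 2. From constraint 11: m ≤ 0. But 0 < 2, so no value of m works.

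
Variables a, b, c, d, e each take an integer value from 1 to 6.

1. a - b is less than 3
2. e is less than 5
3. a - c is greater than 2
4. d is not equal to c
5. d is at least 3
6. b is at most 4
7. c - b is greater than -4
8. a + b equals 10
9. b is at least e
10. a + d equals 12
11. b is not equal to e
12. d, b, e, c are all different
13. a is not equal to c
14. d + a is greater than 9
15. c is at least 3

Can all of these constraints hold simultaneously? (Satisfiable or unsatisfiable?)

Setting (a, b, c, d, e) = (6, 4, 3, 6, 2) satisfies everything: constraint 1: a - b = 2; constraint 3: a - c = 3, and the others follow.

Satisfiable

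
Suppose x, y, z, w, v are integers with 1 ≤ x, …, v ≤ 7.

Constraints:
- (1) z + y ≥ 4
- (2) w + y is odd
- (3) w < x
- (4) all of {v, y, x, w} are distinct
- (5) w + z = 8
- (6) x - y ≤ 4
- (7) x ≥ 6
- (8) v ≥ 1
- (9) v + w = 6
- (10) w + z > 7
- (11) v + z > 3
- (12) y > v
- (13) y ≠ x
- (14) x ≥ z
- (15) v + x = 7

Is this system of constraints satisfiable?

One satisfying assignment is x = 6, y = 2, z = 3, w = 5, v = 1.
For the less obvious constraints — constraint 1: z + y = 5; constraint 5: w + z = 8 — and the others hold by inspection.

Satisfiable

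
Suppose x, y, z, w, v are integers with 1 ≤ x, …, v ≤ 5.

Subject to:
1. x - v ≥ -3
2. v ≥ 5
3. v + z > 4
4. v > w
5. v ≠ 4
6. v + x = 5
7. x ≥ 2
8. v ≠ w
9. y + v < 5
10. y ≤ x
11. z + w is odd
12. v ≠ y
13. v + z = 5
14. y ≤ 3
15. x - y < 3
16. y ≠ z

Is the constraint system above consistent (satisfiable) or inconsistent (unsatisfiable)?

Unsatisfiable

From constraint 2: v ≥ 5. From constraint 7: x ≥ 2. Hence v + x ≥ 7. But constraint 6 requires v + x = 5, and 5 < 7. Contradiction.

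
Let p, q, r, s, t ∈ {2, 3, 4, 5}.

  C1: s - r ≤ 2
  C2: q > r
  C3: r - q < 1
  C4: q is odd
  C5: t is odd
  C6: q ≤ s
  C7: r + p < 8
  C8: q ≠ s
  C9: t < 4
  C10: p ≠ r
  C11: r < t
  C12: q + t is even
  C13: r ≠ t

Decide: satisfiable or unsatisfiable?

The assignment p = 3, q = 3, r = 2, s = 4, t = 3 works:
  constraint 1 holds since s - r = 2.
  constraint 3 holds since r - q = -1.
The rest check out directly.

Satisfiable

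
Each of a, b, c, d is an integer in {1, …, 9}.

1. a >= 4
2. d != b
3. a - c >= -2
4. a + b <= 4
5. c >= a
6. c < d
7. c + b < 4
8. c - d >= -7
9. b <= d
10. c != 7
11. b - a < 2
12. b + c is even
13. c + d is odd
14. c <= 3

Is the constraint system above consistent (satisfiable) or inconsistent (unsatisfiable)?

Unsatisfiable

From constraints 1 and 5: c ≥ a and a ≥ 4, so c ≥ 4. From constraint 14: c ≤ 3. But 3 < 4, so no value of c works.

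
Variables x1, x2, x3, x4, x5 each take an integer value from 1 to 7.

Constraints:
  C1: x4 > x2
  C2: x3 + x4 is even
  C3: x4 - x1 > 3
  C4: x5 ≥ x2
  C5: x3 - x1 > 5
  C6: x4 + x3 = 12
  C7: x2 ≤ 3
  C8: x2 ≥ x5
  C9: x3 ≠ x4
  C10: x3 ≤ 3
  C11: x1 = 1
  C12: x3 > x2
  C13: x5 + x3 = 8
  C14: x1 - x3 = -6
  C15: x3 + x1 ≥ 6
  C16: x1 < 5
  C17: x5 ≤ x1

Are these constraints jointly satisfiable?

Unsatisfiable

From constraints 7 and 8: x5 ≤ x2 ≤ 3. From constraint 10: x3 ≤ 3. Hence x5 + x3 ≤ 6. But constraint 13 requires x5 + x3 = 8, and 8 > 6. Contradiction.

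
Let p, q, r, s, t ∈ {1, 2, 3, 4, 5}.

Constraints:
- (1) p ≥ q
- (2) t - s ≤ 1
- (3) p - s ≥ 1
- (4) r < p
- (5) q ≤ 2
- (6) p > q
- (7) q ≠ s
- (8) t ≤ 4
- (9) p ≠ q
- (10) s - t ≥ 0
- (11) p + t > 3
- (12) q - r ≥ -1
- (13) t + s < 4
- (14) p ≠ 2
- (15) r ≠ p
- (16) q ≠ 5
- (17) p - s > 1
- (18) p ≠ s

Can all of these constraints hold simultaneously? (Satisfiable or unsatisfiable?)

One satisfying assignment is p = 5, q = 2, r = 2, s = 1, t = 1.
For the less obvious constraints — constraint 2: t - s = 0; constraint 3: p - s = 4 — and the others hold by inspection.

Satisfiable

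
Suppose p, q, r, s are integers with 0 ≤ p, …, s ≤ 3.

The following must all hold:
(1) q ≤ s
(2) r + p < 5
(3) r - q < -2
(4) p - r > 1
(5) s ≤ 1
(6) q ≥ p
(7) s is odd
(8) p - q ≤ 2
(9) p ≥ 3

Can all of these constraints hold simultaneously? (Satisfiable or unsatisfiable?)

Unsatisfiable

From constraints 6 and 9: q ≥ p and p ≥ 3, so q ≥ 3. From constraints 1 and 5: q ≤ s and s ≤ 1, so q ≤ 1. But 1 < 3, so no value of q works.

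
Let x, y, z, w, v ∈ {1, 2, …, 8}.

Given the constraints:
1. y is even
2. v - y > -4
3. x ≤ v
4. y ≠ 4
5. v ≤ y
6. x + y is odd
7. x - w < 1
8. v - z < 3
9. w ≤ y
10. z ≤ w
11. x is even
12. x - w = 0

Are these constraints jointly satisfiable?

Constraint 11 makes x even and constraint 1 makes y even, so x + y must be even. Constraint 6 says x + y is odd — contradiction.

Unsatisfiable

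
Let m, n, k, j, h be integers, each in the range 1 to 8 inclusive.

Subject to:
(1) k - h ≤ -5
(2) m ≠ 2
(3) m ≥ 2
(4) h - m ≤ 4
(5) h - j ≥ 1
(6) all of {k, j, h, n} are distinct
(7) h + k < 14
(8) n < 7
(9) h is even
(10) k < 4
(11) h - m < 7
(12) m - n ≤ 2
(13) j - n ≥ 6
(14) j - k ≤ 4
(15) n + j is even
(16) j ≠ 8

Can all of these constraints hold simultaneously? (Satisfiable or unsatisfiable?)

Unsatisfiable

Constraints 1, 4, 12, 13, and 14 give j − n ≥ 6, n − m ≥ -2, m − h ≥ -4, h − k ≥ 5, k − j ≥ -4.
Adding all 5 inequalities: the left sides telescope to 0, and the right sides sum to 6 + (-2) + (-4) + 5 + (-4) = 1. So 0 ≥ 1, which is false.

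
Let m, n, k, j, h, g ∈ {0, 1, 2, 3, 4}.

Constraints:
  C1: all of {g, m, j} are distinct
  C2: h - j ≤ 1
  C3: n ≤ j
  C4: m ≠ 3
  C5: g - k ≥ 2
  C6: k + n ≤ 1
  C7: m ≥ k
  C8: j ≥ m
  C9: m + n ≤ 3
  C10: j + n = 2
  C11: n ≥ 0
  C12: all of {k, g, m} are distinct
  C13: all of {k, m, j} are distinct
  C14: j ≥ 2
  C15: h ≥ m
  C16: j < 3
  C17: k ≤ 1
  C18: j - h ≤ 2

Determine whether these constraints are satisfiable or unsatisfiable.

Setting (m, n, k, j, h, g) = (1, 0, 0, 2, 3, 4) satisfies everything: constraint 2: h - j = 1; constraint 5: g - k = 4; constraint 6: k + n = 0, and the others follow.

Satisfiable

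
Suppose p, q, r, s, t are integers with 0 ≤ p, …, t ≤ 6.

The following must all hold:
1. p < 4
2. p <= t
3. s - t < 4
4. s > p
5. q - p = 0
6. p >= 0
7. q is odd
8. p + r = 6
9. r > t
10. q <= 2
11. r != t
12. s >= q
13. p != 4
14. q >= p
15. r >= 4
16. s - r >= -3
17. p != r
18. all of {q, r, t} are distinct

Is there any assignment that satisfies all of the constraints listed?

One satisfying assignment is p = 1, q = 1, r = 5, s = 5, t = 3.
For the less obvious constraints — constraint 3: s - t = 2; constraint 5: q - p = 0; constraint 8: p + r = 6 — and the others hold by inspection.

Satisfiable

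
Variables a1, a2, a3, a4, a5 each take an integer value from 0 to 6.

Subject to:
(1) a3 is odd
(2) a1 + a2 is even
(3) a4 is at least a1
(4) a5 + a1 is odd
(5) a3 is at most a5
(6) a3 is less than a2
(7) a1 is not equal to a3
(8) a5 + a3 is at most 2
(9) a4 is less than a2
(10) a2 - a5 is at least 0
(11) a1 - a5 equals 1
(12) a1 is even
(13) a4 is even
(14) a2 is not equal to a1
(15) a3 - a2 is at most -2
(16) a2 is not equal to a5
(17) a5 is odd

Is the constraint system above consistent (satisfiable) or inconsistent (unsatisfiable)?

Satisfiable

Setting (a1, a2, a3, a4, a5) = (2, 4, 1, 2, 1) satisfies everything: constraint 8: a5 + a3 = 2; constraint 10: a2 - a5 = 3, and the others follow.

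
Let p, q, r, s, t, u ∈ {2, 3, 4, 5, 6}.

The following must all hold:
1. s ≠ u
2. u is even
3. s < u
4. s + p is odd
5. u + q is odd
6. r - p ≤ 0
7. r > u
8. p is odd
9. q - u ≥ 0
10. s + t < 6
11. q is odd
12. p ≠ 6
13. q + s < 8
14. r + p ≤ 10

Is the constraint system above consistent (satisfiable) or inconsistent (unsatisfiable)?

Setting (p, q, r, s, t, u) = (5, 5, 5, 2, 2, 4) satisfies everything: constraint 6: r - p = 0; constraint 9: q - u = 1; constraint 10: s + t = 4, and the others follow.

Satisfiable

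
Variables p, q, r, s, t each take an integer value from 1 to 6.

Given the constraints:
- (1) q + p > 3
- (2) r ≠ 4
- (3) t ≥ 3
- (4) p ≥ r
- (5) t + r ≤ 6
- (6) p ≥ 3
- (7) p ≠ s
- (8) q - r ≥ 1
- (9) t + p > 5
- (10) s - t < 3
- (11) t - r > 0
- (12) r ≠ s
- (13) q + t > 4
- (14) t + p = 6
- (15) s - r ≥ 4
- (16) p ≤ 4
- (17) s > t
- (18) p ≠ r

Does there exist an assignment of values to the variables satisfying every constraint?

Satisfiable

The assignment p = 3, q = 3, r = 1, s = 5, t = 3 works:
  constraint 1 holds since q + p = 6.
  constraint 5 holds since t + r = 4.
  constraint 8 holds since q - r = 2.
The rest check out directly.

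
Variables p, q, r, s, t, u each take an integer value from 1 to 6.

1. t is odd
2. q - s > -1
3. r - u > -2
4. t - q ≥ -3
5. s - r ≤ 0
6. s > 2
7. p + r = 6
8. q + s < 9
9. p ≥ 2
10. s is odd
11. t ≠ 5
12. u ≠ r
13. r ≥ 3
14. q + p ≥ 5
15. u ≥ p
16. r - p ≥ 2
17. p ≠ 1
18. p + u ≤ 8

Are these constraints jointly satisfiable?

Satisfiable

One satisfying assignment is p = 2, q = 3, r = 4, s = 3, t = 3, u = 5.
For the less obvious constraints — constraint 2: q - s = 0; constraint 3: r - u = -1; constraint 4: t - q = 0 — and the others hold by inspection.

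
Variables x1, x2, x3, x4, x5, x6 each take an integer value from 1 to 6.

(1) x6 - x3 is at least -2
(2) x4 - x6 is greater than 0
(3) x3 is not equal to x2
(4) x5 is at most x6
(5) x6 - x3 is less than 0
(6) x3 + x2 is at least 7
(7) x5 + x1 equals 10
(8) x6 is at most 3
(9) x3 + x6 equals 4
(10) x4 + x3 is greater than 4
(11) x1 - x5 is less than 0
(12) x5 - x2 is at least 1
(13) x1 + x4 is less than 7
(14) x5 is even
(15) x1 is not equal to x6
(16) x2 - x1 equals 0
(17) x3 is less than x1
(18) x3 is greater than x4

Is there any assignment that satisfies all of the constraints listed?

Constraints 2, 4, 11, 17, and 18 give x6 < x4, x4 < x3, x3 < x1, x1 < x5, x5 ≤ x6. Chaining: x6 < x4 < x3 < x1 < x5 ≤ x6, which forces x6 < x6 — impossible.

Unsatisfiable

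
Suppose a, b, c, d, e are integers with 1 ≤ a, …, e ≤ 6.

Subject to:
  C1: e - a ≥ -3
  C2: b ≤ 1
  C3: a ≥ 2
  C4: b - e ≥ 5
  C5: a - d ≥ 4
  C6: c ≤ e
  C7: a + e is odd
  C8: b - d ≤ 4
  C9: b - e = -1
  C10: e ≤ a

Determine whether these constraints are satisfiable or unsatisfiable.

Constraints 1, 4, 5, and 8 give e − a ≥ -3, a − d ≥ 4, d − b ≥ -4, b − e ≥ 5.
Adding all 4 inequalities: the left sides telescope to 0, and the right sides sum to (-3) + 4 + (-4) + 5 = 2. So 0 ≥ 2, which is false.

Unsatisfiable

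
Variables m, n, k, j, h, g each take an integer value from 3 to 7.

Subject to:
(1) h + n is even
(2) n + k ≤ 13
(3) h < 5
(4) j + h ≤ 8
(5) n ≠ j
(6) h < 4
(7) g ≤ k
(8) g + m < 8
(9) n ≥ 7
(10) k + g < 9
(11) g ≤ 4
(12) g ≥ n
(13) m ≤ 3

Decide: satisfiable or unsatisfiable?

From constraint 9: n ≥ 7. From constraints 11 and 12: n ≤ g and g ≤ 4, so n ≤ 4. But 4 < 7, so no value of n works.

Unsatisfiable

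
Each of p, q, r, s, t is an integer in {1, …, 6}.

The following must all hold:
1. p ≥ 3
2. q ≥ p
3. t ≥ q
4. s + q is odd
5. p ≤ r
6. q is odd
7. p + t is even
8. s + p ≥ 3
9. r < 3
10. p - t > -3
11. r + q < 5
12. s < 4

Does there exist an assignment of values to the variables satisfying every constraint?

Unsatisfiable

From constraints 1 and 5: r ≥ p and p ≥ 3, so r ≥ 3. From constraint 9: r ≤ 2. But 2 < 3, so no value of r works.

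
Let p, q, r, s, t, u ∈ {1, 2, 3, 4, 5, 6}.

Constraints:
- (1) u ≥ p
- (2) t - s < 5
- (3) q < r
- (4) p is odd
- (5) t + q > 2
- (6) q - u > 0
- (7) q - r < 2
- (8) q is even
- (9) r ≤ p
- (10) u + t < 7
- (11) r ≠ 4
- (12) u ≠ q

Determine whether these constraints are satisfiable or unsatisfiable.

Constraints 1, 3, 6, and 9 give u < q, q < r, r ≤ p, p ≤ u. Chaining: u < q < r ≤ p ≤ u, which forces u < u — impossible.

Unsatisfiable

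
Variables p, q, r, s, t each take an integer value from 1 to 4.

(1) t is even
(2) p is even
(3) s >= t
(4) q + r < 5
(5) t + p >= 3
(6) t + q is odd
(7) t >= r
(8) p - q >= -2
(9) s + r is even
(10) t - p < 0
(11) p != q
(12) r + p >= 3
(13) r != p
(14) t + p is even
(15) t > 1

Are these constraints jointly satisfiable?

The assignment p = 4, q = 3, r = 1, s = 3, t = 2 works:
  constraint 4 holds since q + r = 4.
  constraint 5 holds since t + p = 6.
  constraint 8 holds since p - q = 1.
The rest check out directly.

Satisfiable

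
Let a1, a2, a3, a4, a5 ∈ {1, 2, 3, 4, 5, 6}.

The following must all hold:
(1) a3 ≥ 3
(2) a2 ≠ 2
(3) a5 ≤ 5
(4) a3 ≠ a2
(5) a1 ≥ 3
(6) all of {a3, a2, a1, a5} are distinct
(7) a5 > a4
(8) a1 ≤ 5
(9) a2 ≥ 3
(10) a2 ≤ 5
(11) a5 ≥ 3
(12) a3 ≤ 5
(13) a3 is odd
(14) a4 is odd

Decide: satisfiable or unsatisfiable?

Unsatisfiable

Constraints 1, 3, 5, 8, 9, 10, 11, and 12 confine each of a3, a2, a1, a5 to the 3 values {3, …, 5}.
Constraint 6 requires all 4 of them to be distinct, but only 3 values are available — impossible by the pigeonhole principle.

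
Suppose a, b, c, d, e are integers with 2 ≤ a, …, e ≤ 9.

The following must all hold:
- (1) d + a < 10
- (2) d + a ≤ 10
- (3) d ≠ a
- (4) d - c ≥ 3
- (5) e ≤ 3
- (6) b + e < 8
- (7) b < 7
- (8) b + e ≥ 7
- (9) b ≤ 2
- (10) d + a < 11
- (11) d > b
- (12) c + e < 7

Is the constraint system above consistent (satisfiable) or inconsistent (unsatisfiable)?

Unsatisfiable

From constraint 9: b ≤ 2. From constraint 5: e ≤ 3. Hence b + e ≤ 5. But constraint 8 requires b + e ≥ 7, and 7 > 5. Contradiction.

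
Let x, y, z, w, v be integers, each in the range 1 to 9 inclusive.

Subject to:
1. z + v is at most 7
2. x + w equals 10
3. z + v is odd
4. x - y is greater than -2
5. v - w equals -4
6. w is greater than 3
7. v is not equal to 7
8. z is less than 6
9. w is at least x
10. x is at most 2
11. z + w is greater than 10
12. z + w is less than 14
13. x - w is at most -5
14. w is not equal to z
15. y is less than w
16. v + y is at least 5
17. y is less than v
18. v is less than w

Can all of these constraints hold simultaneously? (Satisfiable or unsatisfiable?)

One satisfying assignment is x = 1, y = 2, z = 2, w = 9, v = 5.
For the less obvious constraints — constraint 1: z + v = 7; constraint 2: x + w = 10 — and the others hold by inspection.

Satisfiable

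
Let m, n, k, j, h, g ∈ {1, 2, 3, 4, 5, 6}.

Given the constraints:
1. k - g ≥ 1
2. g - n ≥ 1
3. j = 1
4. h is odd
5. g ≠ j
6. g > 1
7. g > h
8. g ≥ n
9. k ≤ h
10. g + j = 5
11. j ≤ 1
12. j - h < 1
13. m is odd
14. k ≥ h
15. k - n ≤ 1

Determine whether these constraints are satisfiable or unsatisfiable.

Unsatisfiable

Constraints 1, 2, and 15 give g − n ≥ 1, n − k ≥ -1, k − g ≥ 1.
Adding all 3 inequalities: the left sides telescope to 0, and the right sides sum to 1 + (-1) + 1 = 1. So 0 ≥ 1, which is false.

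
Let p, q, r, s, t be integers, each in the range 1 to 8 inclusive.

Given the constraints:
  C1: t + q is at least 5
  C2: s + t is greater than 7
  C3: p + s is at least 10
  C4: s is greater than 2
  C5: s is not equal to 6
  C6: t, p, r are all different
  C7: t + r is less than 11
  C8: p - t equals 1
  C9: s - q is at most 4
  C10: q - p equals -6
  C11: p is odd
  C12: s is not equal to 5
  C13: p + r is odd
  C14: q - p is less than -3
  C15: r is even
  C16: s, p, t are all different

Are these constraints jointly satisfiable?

Satisfiable

Try p = 7, q = 1, r = 4, s = 3, t = 6.
Check constraint 1: t + q = 7; constraint 2: s + t = 9. The remaining constraints are straightforward to verify.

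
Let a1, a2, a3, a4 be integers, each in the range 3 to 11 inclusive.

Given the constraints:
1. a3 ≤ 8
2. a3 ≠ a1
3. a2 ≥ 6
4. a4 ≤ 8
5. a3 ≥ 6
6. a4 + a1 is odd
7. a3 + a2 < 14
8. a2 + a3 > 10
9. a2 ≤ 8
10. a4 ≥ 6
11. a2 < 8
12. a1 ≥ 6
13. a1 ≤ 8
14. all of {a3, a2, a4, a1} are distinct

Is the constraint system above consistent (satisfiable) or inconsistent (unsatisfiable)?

Constraints 1, 3, 4, 5, 9, 10, 12, and 13 confine each of a3, a2, a4, a1 to the 3 values {6, …, 8}.
Constraint 14 requires all 4 of them to be distinct, but only 3 values are available — impossible by the pigeonhole principle.

Unsatisfiable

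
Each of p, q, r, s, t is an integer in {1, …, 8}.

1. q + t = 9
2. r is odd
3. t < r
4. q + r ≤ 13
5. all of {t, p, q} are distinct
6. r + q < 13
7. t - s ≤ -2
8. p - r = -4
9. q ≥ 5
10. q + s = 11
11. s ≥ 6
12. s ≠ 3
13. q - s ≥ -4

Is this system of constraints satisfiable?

Satisfiable

One satisfying assignment is p = 3, q = 5, r = 7, s = 6, t = 4.
For the less obvious constraints — constraint 1: q + t = 9; constraint 4: q + r = 12 — and the others hold by inspection.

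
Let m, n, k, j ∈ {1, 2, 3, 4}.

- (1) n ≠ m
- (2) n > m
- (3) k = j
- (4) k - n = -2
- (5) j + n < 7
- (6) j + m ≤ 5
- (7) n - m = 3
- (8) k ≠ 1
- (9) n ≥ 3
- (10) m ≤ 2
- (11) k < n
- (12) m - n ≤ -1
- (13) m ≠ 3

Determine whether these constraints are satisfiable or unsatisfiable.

Try m = 1, n = 4, k = 2, j = 2.
Check constraint 4: k - n = -2; constraint 5: j + n = 6; constraint 6: j + m = 3. The remaining constraints are straightforward to verify.

Satisfiable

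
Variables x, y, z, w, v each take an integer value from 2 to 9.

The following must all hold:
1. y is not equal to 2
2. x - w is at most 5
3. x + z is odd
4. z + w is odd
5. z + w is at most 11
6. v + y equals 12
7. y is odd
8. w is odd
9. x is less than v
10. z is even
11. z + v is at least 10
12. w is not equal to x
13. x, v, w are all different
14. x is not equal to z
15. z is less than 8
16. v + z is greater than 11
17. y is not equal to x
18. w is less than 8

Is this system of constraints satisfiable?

Satisfiable

Setting (x, y, z, w, v) = (7, 3, 4, 5, 9) satisfies everything: constraint 2: x - w = 2; constraint 5: z + w = 9; constraint 6: v + y = 12, and the others follow.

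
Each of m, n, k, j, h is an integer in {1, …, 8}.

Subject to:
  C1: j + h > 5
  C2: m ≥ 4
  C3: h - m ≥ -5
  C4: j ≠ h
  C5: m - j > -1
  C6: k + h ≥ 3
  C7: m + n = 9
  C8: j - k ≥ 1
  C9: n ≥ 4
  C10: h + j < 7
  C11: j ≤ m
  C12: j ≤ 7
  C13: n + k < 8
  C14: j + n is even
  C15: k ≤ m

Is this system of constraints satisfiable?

Satisfiable

The assignment m = 5, n = 4, k = 1, j = 4, h = 2 works:
  constraint 1 holds since j + h = 6.
  constraint 3 holds since h - m = -3.
The rest check out directly.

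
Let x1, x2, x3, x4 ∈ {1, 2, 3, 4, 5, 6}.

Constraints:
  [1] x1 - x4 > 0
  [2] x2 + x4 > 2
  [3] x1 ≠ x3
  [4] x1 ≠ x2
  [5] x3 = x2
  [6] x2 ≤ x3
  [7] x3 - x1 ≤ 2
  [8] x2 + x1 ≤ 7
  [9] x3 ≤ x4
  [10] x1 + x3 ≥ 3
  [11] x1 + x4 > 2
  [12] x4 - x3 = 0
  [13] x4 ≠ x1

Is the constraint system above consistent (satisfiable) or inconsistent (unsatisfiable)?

The assignment x1 = 3, x2 = 2, x3 = 2, x4 = 2 works:
  constraint 1 holds since x1 - x4 = 1.
  constraint 2 holds since x2 + x4 = 4.
The rest check out directly.

Satisfiable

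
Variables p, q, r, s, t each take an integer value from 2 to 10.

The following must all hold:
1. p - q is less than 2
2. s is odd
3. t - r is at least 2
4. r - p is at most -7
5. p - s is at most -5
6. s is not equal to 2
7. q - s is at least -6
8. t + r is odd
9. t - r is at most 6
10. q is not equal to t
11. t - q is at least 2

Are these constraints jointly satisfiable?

Constraints 4, 5, 7, 9, and 11 give p − r ≥ 7, r − t ≥ -6, t − q ≥ 2, q − s ≥ -6, s − p ≥ 5.
Adding all 5 inequalities: the left sides telescope to 0, and the right sides sum to 7 + (-6) + 2 + (-6) + 5 = 2. So 0 ≥ 2, which is false.

Unsatisfiable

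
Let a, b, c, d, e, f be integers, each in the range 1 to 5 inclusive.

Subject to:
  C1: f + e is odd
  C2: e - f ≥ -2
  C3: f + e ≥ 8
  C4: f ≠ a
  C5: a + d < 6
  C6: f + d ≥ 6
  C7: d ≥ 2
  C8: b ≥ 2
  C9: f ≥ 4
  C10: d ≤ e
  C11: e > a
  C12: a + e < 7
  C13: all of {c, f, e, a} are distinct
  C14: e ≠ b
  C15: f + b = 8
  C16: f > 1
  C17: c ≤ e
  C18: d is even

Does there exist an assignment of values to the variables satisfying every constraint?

Satisfiable

One satisfying assignment is a = 2, b = 3, c = 1, d = 2, e = 4, f = 5.
For the less obvious constraints — constraint 2: e - f = -1; constraint 3: f + e = 9; constraint 5: a + d = 4 — and the others hold by inspection.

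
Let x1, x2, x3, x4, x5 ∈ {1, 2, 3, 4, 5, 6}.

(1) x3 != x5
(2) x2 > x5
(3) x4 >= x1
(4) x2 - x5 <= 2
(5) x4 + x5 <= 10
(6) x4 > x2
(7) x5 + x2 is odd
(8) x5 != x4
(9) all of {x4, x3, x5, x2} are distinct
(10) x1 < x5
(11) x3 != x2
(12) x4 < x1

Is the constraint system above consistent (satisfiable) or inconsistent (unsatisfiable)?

Unsatisfiable

Constraints 2, 6, 10, and 12 give x4 < x1, x1 < x5, x5 < x2, x2 < x4. Chaining: x4 < x1 < x5 < x2 < x4, which forces x4 < x4 — impossible.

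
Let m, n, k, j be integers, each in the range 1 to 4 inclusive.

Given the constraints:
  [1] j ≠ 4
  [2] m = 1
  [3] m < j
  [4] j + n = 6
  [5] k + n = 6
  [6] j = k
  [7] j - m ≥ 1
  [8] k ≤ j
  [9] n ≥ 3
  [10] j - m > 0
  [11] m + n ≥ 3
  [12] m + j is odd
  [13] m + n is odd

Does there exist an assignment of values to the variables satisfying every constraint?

The assignment m = 1, n = 4, k = 2, j = 2 works:
  constraint 4 holds since j + n = 6.
  constraint 5 holds since k + n = 6.
  constraint 7 holds since j - m = 1.
The rest check out directly.

Satisfiable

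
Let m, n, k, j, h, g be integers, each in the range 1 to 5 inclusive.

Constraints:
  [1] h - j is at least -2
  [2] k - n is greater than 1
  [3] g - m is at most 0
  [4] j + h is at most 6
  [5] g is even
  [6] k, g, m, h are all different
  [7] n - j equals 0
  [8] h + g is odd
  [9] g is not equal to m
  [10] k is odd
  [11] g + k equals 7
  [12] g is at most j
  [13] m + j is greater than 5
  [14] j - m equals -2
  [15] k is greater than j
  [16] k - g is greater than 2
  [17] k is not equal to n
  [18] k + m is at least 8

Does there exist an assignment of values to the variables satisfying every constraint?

Setting (m, n, k, j, h, g) = (4, 2, 5, 2, 1, 2) satisfies everything: constraint 1: h - j = -1; constraint 2: k - n = 3, and the others follow.

Satisfiable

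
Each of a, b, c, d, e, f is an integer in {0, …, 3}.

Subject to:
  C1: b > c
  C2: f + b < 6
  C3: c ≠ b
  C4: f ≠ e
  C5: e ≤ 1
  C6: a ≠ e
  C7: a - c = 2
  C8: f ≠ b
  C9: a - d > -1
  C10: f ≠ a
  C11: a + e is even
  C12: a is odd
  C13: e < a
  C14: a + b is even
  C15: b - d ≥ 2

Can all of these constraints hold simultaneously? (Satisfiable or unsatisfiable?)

Satisfiable

Setting (a, b, c, d, e, f) = (3, 3, 1, 1, 1, 0) satisfies everything: constraint 2: f + b = 3; constraint 7: a - c = 2; constraint 9: a - d = 2, and the others follow.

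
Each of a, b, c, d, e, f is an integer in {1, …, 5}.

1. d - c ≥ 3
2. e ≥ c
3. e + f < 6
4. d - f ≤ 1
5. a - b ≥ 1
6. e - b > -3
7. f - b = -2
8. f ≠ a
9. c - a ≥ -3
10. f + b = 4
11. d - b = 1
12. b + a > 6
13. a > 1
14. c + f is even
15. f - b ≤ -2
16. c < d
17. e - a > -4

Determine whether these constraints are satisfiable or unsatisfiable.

Unsatisfiable

Constraints 1, 4, 5, 9, and 15 give b − f ≥ 2, f − d ≥ -1, d − c ≥ 3, c − a ≥ -3, a − b ≥ 1.
Adding all 5 inequalities: the left sides telescope to 0, and the right sides sum to 2 + (-1) + 3 + (-3) + 1 = 2. So 0 ≥ 2, which is false.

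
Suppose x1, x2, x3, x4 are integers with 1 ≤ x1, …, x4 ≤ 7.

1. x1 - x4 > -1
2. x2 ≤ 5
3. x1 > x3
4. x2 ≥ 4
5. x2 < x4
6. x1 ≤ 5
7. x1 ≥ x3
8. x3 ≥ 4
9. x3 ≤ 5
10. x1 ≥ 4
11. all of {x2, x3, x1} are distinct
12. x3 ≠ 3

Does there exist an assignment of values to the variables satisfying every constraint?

Constraints 2, 4, 6, 8, 9, and 10 confine each of x2, x3, x1 to the 2 values {4, 5}.
Constraint 11 requires all 3 of them to be distinct, but only 2 values are available — impossible by the pigeonhole principle.

Unsatisfiable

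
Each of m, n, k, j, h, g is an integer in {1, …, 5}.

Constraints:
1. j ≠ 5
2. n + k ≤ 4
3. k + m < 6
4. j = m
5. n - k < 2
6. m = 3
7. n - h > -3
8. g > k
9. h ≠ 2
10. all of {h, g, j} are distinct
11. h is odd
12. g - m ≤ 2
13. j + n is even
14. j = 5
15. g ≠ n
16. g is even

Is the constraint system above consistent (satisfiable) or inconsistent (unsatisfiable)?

Constraint 14 fixes j = 5 and constraint 6 fixes m = 3, but constraint 4 requires j = m. Since 5 ≠ 3, contradiction.

Unsatisfiable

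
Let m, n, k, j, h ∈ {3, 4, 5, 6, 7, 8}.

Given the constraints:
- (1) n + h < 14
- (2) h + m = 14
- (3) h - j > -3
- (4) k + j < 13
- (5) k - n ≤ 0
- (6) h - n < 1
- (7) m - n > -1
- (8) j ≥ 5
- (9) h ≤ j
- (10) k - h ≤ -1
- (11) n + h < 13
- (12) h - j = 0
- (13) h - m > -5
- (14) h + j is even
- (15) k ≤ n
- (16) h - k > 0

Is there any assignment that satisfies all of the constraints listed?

The assignment m = 8, n = 6, k = 4, j = 6, h = 6 works:
  constraint 1 holds since n + h = 12.
  constraint 2 holds since h + m = 14.
  constraint 3 holds since h - j = 0.
The rest check out directly.

Satisfiable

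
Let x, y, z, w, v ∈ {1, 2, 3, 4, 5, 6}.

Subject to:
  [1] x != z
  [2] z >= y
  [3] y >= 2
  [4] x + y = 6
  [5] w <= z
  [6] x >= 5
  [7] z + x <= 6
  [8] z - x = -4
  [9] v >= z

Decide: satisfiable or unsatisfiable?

From constraints 2 and 3: z ≥ y ≥ 2. From constraint 6: x ≥ 5. Hence z + x ≥ 7. But constraint 7 requires z + x ≤ 6, and 6 < 7. Contradiction.

Unsatisfiable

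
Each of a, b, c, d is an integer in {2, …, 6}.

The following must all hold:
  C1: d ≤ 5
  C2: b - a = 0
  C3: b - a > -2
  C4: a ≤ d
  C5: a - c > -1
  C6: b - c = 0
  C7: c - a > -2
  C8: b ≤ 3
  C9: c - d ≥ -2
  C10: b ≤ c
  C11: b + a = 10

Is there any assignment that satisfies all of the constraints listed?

From constraint 8: b ≤ 3. From constraints 1 and 4: a ≤ d ≤ 5. Hence b + a ≤ 8. But constraint 11 requires b + a = 10, and 10 > 8. Contradiction.

Unsatisfiable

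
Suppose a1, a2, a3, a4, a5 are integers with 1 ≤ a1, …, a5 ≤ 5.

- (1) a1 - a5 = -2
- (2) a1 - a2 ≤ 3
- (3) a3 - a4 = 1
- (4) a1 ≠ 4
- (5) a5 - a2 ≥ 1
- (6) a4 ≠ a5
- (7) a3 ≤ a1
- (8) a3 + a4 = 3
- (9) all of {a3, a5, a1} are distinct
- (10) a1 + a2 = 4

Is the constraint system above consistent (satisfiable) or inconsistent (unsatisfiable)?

Take a1 = 3, a2 = 1, a3 = 2, a4 = 1, a5 = 5. Then constraint 1: a1 - a5 = -2; constraint 2: a1 - a2 = 2, and every other listed constraint is also met.

Satisfiable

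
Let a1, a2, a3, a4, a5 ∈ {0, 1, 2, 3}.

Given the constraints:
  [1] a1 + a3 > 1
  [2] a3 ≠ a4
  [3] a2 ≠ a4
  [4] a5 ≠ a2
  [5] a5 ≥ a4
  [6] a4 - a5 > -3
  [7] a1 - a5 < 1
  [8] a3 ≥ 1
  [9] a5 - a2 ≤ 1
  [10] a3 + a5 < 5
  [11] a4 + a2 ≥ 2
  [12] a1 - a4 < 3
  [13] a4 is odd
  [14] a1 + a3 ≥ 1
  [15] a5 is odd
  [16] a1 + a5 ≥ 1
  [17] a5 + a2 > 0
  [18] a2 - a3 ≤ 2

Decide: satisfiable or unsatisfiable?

Satisfiable

Try a1 = 1, a2 = 2, a3 = 3, a4 = 1, a5 = 1.
Check constraint 1: a1 + a3 = 4; constraint 6: a4 - a5 = 0; constraint 7: a1 - a5 = 0. The remaining constraints are straightforward to verify.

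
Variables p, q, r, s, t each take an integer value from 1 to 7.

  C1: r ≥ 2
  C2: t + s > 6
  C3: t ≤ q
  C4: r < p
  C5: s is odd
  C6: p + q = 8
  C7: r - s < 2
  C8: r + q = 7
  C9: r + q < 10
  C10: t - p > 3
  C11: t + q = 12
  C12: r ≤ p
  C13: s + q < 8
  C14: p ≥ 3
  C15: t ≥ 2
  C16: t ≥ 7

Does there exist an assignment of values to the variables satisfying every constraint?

Unsatisfiable

From constraint 14: p ≥ 3. From constraints 3 and 16: q ≥ t ≥ 7. Hence p + q ≥ 10. But constraint 6 requires p + q = 8, and 8 < 10. Contradiction.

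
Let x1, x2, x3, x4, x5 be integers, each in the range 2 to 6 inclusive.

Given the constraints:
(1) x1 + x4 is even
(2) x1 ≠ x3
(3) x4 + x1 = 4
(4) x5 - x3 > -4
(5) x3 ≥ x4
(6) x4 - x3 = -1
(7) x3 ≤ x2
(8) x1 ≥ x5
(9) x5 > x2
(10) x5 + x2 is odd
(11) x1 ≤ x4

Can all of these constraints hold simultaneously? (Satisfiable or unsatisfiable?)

Constraints 5, 7, 8, 9, and 11 give x3 ≤ x2, x2 < x5, x5 ≤ x1, x1 ≤ x4, x4 ≤ x3. Chaining: x3 ≤ x2 < x5 ≤ x1 ≤ x4 ≤ x3, which forces x3 < x3 — impossible.

Unsatisfiable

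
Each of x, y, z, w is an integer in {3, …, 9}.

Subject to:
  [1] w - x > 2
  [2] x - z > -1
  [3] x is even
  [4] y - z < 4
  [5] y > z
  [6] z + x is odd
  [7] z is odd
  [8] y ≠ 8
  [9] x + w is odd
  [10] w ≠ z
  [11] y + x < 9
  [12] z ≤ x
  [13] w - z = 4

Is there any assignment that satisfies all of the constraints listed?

The assignment x = 4, y = 4, z = 3, w = 7 works:
  constraint 1 holds since w - x = 3.
  constraint 2 holds since x - z = 1.
  constraint 4 holds since y - z = 1.
The rest check out directly.

Satisfiable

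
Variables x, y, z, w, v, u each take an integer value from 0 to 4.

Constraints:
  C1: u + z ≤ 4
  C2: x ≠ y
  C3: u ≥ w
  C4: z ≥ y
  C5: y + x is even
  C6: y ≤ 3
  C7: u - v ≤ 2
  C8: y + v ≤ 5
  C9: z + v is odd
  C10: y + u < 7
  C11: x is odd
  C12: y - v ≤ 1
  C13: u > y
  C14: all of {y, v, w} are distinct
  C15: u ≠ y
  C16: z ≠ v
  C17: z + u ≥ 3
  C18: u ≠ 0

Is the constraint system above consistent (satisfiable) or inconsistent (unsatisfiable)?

Try x = 3, y = 1, z = 1, w = 3, v = 2, u = 3.
Check constraint 1: u + z = 4; constraint 7: u - v = 1. The remaining constraints are straightforward to verify.

Satisfiable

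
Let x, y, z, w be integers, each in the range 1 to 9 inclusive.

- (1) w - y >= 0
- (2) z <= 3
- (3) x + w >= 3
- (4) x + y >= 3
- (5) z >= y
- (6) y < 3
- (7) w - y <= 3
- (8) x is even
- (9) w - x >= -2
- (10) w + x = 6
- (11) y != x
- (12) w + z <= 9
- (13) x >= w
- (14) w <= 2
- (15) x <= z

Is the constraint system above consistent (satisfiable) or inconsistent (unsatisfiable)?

From constraint 14: w ≤ 2. From constraints 2 and 15: x ≤ z ≤ 3. Hence w + x ≤ 5. But constraint 10 requires w + x = 6, and 6 > 5. Contradiction.

Unsatisfiable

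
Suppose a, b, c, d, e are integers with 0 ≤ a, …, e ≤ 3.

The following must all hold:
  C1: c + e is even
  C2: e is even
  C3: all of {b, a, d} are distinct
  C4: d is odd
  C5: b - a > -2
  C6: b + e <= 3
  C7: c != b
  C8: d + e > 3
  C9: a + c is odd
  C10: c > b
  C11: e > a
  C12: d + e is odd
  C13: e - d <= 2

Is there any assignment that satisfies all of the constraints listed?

Try a = 1, b = 0, c = 2, d = 3, e = 2.
Check constraint 5: b - a = -1; constraint 6: b + e = 2. The remaining constraints are straightforward to verify.

Satisfiable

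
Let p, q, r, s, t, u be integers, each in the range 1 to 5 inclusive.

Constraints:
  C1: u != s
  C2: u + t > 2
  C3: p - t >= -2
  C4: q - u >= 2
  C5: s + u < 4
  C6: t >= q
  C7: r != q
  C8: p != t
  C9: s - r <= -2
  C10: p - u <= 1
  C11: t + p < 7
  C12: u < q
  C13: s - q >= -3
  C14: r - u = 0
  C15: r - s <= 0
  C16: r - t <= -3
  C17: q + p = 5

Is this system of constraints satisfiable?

Unsatisfiable

Constraints 3, 4, 9, 10, 13, and 16 give r − s ≥ 2, s − q ≥ -3, q − u ≥ 2, u − p ≥ -1, p − t ≥ -2, t − r ≥ 3.
Adding all 6 inequalities: the left sides telescope to 0, and the right sides sum to 2 + (-3) + 2 + (-1) + (-2) + 3 = 1. So 0 ≥ 1, which is false.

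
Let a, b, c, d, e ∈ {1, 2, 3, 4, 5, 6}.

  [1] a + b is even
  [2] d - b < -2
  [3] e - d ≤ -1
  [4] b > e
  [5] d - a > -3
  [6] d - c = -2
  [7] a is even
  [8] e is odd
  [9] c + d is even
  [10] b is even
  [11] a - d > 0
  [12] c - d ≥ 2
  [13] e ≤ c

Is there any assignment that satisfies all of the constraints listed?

Try a = 4, b = 6, c = 4, d = 2, e = 1.
Check constraint 2: d - b = -4; constraint 3: e - d = -1. The remaining constraints are straightforward to verify.

Satisfiable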